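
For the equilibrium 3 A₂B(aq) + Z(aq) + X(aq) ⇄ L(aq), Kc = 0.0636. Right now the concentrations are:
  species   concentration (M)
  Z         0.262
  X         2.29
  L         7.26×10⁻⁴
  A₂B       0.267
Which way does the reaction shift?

Qc = [L] / ([A₂B]³·[Z]·[X]) = (7.26×10⁻⁴) / ((0.267)³·(0.262)·(2.29)) = 0.0636
Qc = 0.0636 = Kc, so the system is already at equilibrium.

neither direction; the system is at equilibrium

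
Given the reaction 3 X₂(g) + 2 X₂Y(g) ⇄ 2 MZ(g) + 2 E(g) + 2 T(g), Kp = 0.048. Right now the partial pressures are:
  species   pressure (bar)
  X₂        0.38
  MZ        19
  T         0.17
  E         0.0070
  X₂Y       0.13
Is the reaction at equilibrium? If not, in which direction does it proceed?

toward reactants

Qp = P(MZ)²·P(E)²·P(T)² / (P(X₂)³·P(X₂Y)²) = (19)²·(0.0070)²·(0.17)² / ((0.38)³·(0.13)²) = 0.55
Qp = 0.55 > Kp = 0.048, so the reverse reaction proceeds.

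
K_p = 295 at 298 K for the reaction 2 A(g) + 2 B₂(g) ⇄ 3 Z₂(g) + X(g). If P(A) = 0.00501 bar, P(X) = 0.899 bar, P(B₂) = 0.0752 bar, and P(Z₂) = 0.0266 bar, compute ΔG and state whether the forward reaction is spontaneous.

ΔG = -2.25 kJ/mol; the forward reaction is spontaneous

Q_p = P(Z₂)³·P(X) / (P(A)²·P(B₂)²) = (0.0266)³·(0.899) / ((0.00501)²·(0.0752)²) = 119
ΔG = RT ln(Q_p/K_p) = (8.314 J mol⁻¹ K⁻¹)(298 K) × ln(119/295)
   = (2.478 kJ/mol)(-0.9079) = -2.25 kJ/mol
ΔG < 0, so the forward reaction is spontaneous (proceeds forward).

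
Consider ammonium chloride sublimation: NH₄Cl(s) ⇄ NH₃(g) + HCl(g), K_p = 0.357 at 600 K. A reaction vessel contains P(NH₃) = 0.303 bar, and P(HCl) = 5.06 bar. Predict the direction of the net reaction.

in the reverse direction

(NH₄Cl is a pure solid — omitted from Q_p.)
Q_p = P(NH₃)·P(HCl) = (0.303)·(5.06) = 1.53
Q_p = 1.53 > K_p = 0.357, so the reverse reaction proceeds.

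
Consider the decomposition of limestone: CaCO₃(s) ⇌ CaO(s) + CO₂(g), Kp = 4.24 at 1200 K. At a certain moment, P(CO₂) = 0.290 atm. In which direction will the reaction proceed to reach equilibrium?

(CaCO₃, CaO are pure solids — omitted from Qp.)
Qp = P(CO₂) = 0.290
Qp = 0.290 < Kp = 4.24, so the forward reaction proceeds.

toward products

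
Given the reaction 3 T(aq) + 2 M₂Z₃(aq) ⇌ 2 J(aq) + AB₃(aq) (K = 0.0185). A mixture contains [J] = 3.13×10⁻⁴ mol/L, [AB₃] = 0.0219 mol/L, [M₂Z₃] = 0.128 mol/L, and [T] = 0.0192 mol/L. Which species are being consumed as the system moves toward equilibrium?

Q = [J]²·[AB₃] / ([T]³·[M₂Z₃]²) = (3.13×10⁻⁴)²·(0.0219) / ((0.0192)³·(0.128)²) = 0.0185
Q = 0.0185 = K; the system is at equilibrium.

none (at equilibrium)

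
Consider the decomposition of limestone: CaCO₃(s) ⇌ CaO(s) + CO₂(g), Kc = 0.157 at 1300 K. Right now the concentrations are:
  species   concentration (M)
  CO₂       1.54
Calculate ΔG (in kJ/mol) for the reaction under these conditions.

(CaCO₃, CaO are pure solids — omitted from Qc.)
Qc = [CO₂] = 1.54
ΔG = RT ln(Qc/Kc) = (8.314 J mol⁻¹ K⁻¹)(1300 K) × ln(1.54/0.157)
   = (10.81 kJ/mol)(2.283) = 24.7 kJ/mol
ΔG > 0, so the forward reaction is non-spontaneous (proceeds in reverse).

ΔG = 24.7 kJ/mol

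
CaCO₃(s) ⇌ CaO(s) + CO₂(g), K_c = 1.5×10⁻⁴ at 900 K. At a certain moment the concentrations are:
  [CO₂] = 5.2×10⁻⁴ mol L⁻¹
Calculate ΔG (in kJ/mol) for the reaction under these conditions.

ΔG = 9.30 kJ/mol

(CaCO₃, CaO are pure solids — omitted from Q_c.)
Q_c = [CO₂] = 5.20×10⁻⁴
ΔG = RT ln(Q_c/K_c) = (8.314 J mol⁻¹ K⁻¹)(900 K) × ln(5.20×10⁻⁴/1.5×10⁻⁴)
   = (7.483 kJ/mol)(1.243) = 9.30 kJ/mol
ΔG > 0, so the forward reaction is non-spontaneous (proceeds in reverse).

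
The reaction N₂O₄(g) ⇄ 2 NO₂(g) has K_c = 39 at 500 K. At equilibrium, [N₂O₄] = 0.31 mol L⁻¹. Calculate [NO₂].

[NO₂] = 3.5 mol L⁻¹

At equilibrium, K_c = [NO₂]² / [N₂O₄] = 39.
([NO₂])² / (0.31) = 39
[NO₂]² = 12.1 ⇒ [NO₂] = 3.5 mol L⁻¹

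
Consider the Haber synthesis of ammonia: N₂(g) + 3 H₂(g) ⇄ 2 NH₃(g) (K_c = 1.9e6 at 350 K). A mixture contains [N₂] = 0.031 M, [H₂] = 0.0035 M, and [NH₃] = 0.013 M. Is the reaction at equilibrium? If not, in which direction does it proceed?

in the forward direction

Q_c = [NH₃]² / ([N₂]·[H₂]³) = (0.013)² / ((0.031)·(0.0035)³) = 1.3e5
Q_c = 1.3e5 < K_c = 1.9e6, so the forward reaction proceeds.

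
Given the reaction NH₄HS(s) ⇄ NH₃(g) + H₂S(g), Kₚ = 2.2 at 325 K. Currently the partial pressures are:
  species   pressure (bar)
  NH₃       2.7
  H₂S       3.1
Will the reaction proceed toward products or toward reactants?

(NH₄HS is a pure solid — omitted from Qₚ.)
Qₚ = P(NH₃)·P(H₂S) = (2.7)·(3.1) = 8.4
Qₚ = 8.4 > Kₚ = 2.2, so the reverse reaction proceeds.

in the reverse direction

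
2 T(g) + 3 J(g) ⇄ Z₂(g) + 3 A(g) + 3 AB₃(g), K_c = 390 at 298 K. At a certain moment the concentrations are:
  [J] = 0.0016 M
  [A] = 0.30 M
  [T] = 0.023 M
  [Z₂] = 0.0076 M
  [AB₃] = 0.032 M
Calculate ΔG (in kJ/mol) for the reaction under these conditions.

Q_c = [Z₂]·[A]³·[AB₃]³ / ([T]²·[J]³) = (0.0076)·(0.30)³·(0.032)³ / ((0.023)²·(0.0016)³) = 3100
ΔG = RT ln(Q_c/K_c) = (8.314 J mol⁻¹ K⁻¹)(298 K) × ln(3100/390)
   = (2.478 kJ/mol)(2.073) = 5.14 kJ/mol
ΔG > 0, so the forward reaction is non-spontaneous (proceeds in reverse).

ΔG = 5.14 kJ/mol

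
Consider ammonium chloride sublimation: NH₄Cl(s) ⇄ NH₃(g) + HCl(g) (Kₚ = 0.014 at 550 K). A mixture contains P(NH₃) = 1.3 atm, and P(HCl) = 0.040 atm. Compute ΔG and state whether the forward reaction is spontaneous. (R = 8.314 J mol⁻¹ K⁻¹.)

(NH₄Cl is a pure solid — omitted from Qₚ.)
Qₚ = P(NH₃)·P(HCl) = (1.3)·(0.040) = 0.0520
ΔG = RT ln(Qₚ/Kₚ) = (8.314 J mol⁻¹ K⁻¹)(550 K) × ln(0.0520/0.014)
   = (4.573 kJ/mol)(1.312) = 6.00 kJ/mol
ΔG > 0, so the forward reaction is non-spontaneous (proceeds in reverse).

ΔG = 6.00 kJ/mol; the forward reaction is non-spontaneous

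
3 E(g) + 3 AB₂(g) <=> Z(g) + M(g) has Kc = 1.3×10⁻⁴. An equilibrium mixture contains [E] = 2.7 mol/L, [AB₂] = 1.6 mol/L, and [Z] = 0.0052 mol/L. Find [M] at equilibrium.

At equilibrium, Kc = [Z]·[M] / ([E]³·[AB₂]³) = 1.3×10⁻⁴.
(0.0052)·([M]) / ((2.7)³·(1.6)³) = 1.3×10⁻⁴
[M] = 2.02 = 2.0 mol/L

[M] = 2.0 mol/L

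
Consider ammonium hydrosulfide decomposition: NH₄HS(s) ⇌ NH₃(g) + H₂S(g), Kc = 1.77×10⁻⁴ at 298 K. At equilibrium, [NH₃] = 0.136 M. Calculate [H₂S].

(NH₄HS is a pure solid — omitted from Kc.)
At equilibrium, Kc = [NH₃]·[H₂S] = 1.77×10⁻⁴.
(0.136)·([H₂S]) = 1.77×10⁻⁴
[H₂S] = 0.00130 M

[H₂S] = 0.00130 M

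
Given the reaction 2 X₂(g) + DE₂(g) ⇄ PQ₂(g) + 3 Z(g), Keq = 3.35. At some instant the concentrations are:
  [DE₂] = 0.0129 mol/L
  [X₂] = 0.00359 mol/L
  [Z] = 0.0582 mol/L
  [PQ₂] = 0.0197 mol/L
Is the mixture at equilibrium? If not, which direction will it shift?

no; Q > K, reaction proceeds in reverse

Q = [PQ₂]·[Z]³ / ([X₂]²·[DE₂]) = (0.0197)·(0.0582)³ / ((0.00359)²·(0.0129)) = 23.4
Q = 23.4 > Keq = 3.35: net reverse reaction.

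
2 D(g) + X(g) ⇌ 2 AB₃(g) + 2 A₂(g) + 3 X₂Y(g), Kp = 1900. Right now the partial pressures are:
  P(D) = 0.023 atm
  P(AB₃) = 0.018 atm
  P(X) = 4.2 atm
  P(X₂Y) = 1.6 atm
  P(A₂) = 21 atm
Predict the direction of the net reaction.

Qp = P(AB₃)²·P(A₂)²·P(X₂Y)³ / (P(D)²·P(X)) = (0.018)²·(21)²·(1.6)³ / ((0.023)²·(4.2)) = 260
Qp = 260 < Kp = 1900, so the forward reaction proceeds.

toward products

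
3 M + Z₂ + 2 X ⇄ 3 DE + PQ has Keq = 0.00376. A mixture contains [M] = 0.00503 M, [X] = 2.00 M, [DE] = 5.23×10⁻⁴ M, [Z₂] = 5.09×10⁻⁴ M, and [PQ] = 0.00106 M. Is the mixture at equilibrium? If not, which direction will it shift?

no; Q < K, reaction proceeds forward

Q = [DE]³·[PQ] / ([M]³·[Z₂]·[X]²) = (5.23×10⁻⁴)³·(0.00106) / ((0.00503)³·(5.09×10⁻⁴)·(2.00)²) = 5.85×10⁻⁴
Q = 5.85×10⁻⁴ < Keq = 0.00376: net forward reaction.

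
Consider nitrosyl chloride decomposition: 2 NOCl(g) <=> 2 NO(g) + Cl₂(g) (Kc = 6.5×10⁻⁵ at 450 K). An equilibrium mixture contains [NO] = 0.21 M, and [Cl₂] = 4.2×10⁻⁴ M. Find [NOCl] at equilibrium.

[NOCl] = 0.53 M

At equilibrium, Kc = [NO]²·[Cl₂] / [NOCl]² = 6.5×10⁻⁵.
(0.21)²·(4.2×10⁻⁴) / ([NOCl])² = 6.5×10⁻⁵
[NOCl]² = 0.285 ⇒ [NOCl] = 0.53 M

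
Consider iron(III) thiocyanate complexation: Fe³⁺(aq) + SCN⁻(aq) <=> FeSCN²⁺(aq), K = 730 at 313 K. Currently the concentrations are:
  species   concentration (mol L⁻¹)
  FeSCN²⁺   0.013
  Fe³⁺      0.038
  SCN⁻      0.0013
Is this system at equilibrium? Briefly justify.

Q = [FeSCN²⁺] / ([Fe³⁺]·[SCN⁻]) = (0.013) / ((0.038)·(0.0013)) = 260
Q = 260 < K = 730: net forward reaction.

no; Q < K, reaction proceeds forward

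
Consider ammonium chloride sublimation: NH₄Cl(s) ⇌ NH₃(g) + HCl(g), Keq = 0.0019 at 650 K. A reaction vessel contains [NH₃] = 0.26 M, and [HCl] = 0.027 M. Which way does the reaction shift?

reverse (toward reactants)

(NH₄Cl is a pure solid — omitted from Q.)
Q = [NH₃]·[HCl] = (0.26)·(0.027) = 0.0070
Q = 0.0070 > Keq = 0.0019, so the reverse reaction proceeds.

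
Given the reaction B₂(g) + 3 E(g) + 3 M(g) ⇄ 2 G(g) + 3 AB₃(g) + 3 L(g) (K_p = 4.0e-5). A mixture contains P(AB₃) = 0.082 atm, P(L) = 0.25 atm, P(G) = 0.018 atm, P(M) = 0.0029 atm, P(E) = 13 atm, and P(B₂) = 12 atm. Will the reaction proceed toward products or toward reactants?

forward (toward products)

Q_p = P(G)²·P(AB₃)³·P(L)³ / (P(B₂)·P(E)³·P(M)³) = (0.018)²·(0.082)³·(0.25)³ / ((12)·(13)³·(0.0029)³) = 4.3e-6
Q_p = 4.3e-6 < K_p = 4.0e-5, so the forward reaction proceeds.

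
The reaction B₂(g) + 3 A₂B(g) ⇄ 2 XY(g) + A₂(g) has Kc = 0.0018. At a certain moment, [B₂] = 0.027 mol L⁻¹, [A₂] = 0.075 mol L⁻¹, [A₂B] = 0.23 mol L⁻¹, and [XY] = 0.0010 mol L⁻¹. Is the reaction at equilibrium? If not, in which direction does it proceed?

forward (toward products)

Qc = [XY]²·[A₂] / ([B₂]·[A₂B]³) = (0.0010)²·(0.075) / ((0.027)·(0.23)³) = 2.3×10⁻⁴
Qc = 2.3×10⁻⁴ < Kc = 0.0018, so the forward reaction proceeds.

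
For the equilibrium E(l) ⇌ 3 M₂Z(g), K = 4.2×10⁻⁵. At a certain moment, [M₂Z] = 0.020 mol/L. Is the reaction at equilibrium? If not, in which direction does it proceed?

(E is a pure liquid — omitted from Q.)
Q = [M₂Z]³ = (0.020)³ = 8.0×10⁻⁶
Q = 8.0×10⁻⁶ < K = 4.2×10⁻⁵, so the forward reaction proceeds.

in the forward direction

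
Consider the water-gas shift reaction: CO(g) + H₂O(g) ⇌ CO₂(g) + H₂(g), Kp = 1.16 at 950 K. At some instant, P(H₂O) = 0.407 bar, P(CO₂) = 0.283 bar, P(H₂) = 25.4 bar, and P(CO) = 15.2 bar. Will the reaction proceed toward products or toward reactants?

Qp = P(CO₂)·P(H₂) / (P(CO)·P(H₂O)) = (0.283)·(25.4) / ((15.2)·(0.407)) = 1.16
Qp = 1.16 = Kp, so the system is already at equilibrium.

at equilibrium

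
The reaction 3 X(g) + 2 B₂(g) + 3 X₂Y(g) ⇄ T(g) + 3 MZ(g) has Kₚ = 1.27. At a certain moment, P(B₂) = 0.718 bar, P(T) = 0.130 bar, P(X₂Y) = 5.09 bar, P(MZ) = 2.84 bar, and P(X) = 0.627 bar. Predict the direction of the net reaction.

Qₚ = P(T)·P(MZ)³ / (P(X)³·P(B₂)²·P(X₂Y)³) = (0.130)·(2.84)³ / ((0.627)³·(0.718)²·(5.09)³) = 0.178
Qₚ = 0.178 < Kₚ = 1.27, so the forward reaction proceeds.

forward (toward products)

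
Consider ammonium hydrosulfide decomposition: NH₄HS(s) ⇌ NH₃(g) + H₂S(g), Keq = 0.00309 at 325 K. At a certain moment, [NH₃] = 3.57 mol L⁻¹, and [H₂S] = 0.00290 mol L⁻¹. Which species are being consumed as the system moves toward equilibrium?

(NH₄HS is a pure solid — omitted from Q.)
Q = [NH₃]·[H₂S] = (3.57)·(0.00290) = 0.0104
Q = 0.0104 > Keq = 0.00309: net reverse reaction.

NH₃, H₂S (products)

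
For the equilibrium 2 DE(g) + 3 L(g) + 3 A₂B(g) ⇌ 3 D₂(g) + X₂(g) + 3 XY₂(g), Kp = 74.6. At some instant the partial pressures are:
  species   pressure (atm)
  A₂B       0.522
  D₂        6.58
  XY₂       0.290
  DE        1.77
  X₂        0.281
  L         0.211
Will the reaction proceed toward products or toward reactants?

Qp = P(D₂)³·P(X₂)·P(XY₂)³ / (P(DE)²·P(L)³·P(A₂B)³) = (6.58)³·(0.281)·(0.290)³ / ((1.77)²·(0.211)³·(0.522)³) = 466
Qp = 466 > Kp = 74.6, so the reverse reaction proceeds.

to the left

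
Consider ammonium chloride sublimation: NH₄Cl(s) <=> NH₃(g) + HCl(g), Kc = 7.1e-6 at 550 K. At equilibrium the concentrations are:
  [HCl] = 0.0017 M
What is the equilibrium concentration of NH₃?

(NH₄Cl is a pure solid — omitted from Kc.)
At equilibrium, Kc = [NH₃]·[HCl] = 7.1e-6.
([NH₃])·(0.0017) = 7.1e-6
[NH₃] = 0.00418 = 0.0042 M

[NH₃] = 0.0042 M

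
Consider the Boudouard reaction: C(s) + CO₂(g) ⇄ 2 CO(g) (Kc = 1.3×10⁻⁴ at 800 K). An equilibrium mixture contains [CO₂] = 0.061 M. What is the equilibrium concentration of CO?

(C is a pure solid — omitted from Kc.)
At equilibrium, Kc = [CO]² / [CO₂] = 1.3×10⁻⁴.
([CO])² / (0.061) = 1.3×10⁻⁴
[CO]² = 7.93×10⁻⁶ ⇒ [CO] = 0.0028 M

[CO] = 0.0028 M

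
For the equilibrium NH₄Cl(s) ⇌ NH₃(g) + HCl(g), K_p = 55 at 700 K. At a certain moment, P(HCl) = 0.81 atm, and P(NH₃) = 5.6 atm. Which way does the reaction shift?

to the right

(NH₄Cl is a pure solid — omitted from Q_p.)
Q_p = P(NH₃)·P(HCl) = (5.6)·(0.81) = 4.5
Q_p = 4.5 < K_p = 55, so the forward reaction proceeds.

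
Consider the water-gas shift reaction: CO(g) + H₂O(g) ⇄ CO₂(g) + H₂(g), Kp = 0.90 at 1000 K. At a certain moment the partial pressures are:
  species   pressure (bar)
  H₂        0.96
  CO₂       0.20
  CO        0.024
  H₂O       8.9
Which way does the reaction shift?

Qp = P(CO₂)·P(H₂) / (P(CO)·P(H₂O)) = (0.20)·(0.96) / ((0.024)·(8.9)) = 0.90
Qp = 0.90 = Kp, so the system is already at equilibrium.

neither direction; the system is at equilibrium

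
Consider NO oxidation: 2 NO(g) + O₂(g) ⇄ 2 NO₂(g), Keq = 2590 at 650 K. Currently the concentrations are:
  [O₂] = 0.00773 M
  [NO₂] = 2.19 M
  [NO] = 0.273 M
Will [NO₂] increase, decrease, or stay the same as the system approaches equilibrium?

Q = [NO₂]² / ([NO]²·[O₂]) = (2.19)² / ((0.273)²·(0.00773)) = 8320
Q = 8320 > Keq = 2590: net reverse reaction.
NO₂ is a product, so it decreases.

decrease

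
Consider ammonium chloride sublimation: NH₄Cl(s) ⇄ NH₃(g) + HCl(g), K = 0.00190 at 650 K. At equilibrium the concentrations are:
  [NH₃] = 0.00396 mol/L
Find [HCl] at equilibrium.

[HCl] = 0.480 mol/L

(NH₄Cl is a pure solid — omitted from K.)
At equilibrium, K = [NH₃]·[HCl] = 0.00190.
(0.00396)·([HCl]) = 0.00190
[HCl] = 0.480 mol/L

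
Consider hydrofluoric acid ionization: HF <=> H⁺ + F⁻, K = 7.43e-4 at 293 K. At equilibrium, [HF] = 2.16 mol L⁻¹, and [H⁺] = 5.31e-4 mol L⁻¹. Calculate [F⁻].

At equilibrium, K = [H⁺]·[F⁻] / [HF] = 7.43e-4.
(5.31e-4)·([F⁻]) / (2.16) = 7.43e-4
[F⁻] = 3.02 mol L⁻¹

[F⁻] = 3.02 mol L⁻¹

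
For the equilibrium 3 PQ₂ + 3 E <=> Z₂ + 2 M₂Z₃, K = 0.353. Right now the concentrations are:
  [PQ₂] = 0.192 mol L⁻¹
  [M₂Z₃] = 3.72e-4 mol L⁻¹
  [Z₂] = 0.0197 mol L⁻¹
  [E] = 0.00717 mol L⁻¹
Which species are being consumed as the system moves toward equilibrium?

Q = [Z₂]·[M₂Z₃]² / ([PQ₂]³·[E]³) = (0.0197)·(3.72e-4)² / ((0.192)³·(0.00717)³) = 1.04
Q = 1.04 > K = 0.353: net reverse reaction.

Z₂, M₂Z₃ (products)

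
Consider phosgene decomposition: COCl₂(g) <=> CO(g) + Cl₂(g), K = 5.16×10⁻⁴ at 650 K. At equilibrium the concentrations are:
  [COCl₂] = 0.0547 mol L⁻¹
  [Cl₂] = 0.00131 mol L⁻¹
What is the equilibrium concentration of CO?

At equilibrium, K = [CO]·[Cl₂] / [COCl₂] = 5.16×10⁻⁴.
([CO])·(0.00131) / (0.0547) = 5.16×10⁻⁴
[CO] = 0.0215 mol L⁻¹

[CO] = 0.0215 mol L⁻¹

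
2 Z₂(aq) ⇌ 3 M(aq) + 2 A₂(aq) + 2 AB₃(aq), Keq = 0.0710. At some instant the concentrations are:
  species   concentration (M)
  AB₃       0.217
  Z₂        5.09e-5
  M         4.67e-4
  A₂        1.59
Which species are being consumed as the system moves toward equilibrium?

Z₂ (reactants)

Q = [M]³·[A₂]²·[AB₃]² / [Z₂]² = (4.67e-4)³·(1.59)²·(0.217)² / (5.09e-5)² = 0.00468
Q = 0.00468 < Keq = 0.0710: net forward reaction.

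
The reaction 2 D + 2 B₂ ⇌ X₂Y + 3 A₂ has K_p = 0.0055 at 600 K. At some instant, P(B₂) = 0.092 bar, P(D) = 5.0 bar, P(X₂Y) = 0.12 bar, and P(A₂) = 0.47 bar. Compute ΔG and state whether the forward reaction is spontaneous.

ΔG = 11.8 kJ/mol; the forward reaction is non-spontaneous

Q_p = P(X₂Y)·P(A₂)³ / (P(D)²·P(B₂)²) = (0.12)·(0.47)³ / ((5.0)²·(0.092)²) = 0.0589
ΔG = RT ln(Q_p/K_p) = (8.314 J mol⁻¹ K⁻¹)(600 K) × ln(0.0589/0.0055)
   = (4.988 kJ/mol)(2.371) = 11.8 kJ/mol
ΔG > 0, so the forward reaction is non-spontaneous (proceeds in reverse).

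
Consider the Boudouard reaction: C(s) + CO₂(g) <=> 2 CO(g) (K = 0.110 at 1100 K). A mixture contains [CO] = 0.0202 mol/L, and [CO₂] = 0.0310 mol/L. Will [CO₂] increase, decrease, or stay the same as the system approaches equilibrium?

decrease

(C is a pure solid — omitted from Q.)
Q = [CO]² / [CO₂] = (0.0202)² / (0.0310) = 0.0132
Q = 0.0132 < K = 0.110: net forward reaction.
CO₂ is a reactant, so it decreases.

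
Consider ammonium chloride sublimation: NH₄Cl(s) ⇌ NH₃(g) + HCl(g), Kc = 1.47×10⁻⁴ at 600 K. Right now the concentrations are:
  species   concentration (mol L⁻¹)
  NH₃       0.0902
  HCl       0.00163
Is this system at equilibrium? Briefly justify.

yes, at equilibrium

(NH₄Cl is a pure solid — omitted from Qc.)
Qc = [NH₃]·[HCl] = (0.0902)·(0.00163) = 1.47×10⁻⁴
Qc = 1.47×10⁻⁴ = Kc; the system is at equilibrium.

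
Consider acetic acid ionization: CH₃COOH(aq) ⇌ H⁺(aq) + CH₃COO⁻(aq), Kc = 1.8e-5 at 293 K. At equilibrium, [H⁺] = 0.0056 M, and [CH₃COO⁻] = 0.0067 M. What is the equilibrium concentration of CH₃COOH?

At equilibrium, Kc = [H⁺]·[CH₃COO⁻] / [CH₃COOH] = 1.8e-5.
(0.0056)·(0.0067) / ([CH₃COOH]) = 1.8e-5
[CH₃COOH] = 2.08 = 2.1 M

[CH₃COOH] = 2.1 M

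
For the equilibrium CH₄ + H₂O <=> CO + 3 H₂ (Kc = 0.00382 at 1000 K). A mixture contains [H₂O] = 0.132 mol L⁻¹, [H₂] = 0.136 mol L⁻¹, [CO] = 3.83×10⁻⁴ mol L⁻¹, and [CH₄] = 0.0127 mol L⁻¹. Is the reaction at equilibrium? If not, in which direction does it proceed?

Qc = [CO]·[H₂]³ / ([CH₄]·[H₂O]) = (3.83×10⁻⁴)·(0.136)³ / ((0.0127)·(0.132)) = 5.75×10⁻⁴
Qc = 5.75×10⁻⁴ < Kc = 0.00382, so the forward reaction proceeds.

toward products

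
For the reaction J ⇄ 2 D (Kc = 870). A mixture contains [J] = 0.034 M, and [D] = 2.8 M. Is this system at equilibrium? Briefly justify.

no; Q < K, reaction proceeds forward

Qc = [D]² / [J] = (2.8)² / (0.034) = 230
Qc = 230 < Kc = 870: net forward reaction.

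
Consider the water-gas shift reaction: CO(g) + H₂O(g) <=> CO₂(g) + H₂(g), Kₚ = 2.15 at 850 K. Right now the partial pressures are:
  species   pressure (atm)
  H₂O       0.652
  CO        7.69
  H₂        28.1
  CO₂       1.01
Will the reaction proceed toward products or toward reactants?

to the left

Qₚ = P(CO₂)·P(H₂) / (P(CO)·P(H₂O)) = (1.01)·(28.1) / ((7.69)·(0.652)) = 5.66
Qₚ = 5.66 > Kₚ = 2.15, so the reverse reaction proceeds.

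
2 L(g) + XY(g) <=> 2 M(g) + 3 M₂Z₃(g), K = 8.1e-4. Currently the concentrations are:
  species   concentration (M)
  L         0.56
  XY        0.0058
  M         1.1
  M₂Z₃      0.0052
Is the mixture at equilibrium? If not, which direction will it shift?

no; Q < K, reaction proceeds forward

Q = [M]²·[M₂Z₃]³ / ([L]²·[XY]) = (1.1)²·(0.0052)³ / ((0.56)²·(0.0058)) = 9.4e-5
Q = 9.4e-5 < K = 8.1e-4: net forward reaction.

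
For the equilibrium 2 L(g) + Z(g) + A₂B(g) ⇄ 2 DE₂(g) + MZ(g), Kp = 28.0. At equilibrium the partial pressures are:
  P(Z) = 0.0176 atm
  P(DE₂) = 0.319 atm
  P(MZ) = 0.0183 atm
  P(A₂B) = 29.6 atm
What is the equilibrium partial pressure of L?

P(L) = 0.0113 atm

At equilibrium, Kp = P(DE₂)²·P(MZ) / (P(L)²·P(Z)·P(A₂B)) = 28.0.
(0.319)²·(0.0183) / ((P(L))²·(0.0176)·(29.6)) = 28.0
P(L)² = 1.28e-4 ⇒ P(L) = 0.0113 atm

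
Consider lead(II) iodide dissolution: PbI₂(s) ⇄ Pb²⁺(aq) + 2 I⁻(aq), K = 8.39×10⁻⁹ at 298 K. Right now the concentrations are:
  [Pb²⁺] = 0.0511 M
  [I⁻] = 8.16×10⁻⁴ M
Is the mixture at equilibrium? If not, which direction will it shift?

no; Q > K, reaction proceeds in reverse

(PbI₂ is a pure solid — omitted from Q.)
Q = [Pb²⁺]·[I⁻]² = (0.0511)·(8.16×10⁻⁴)² = 3.40×10⁻⁸
Q = 3.40×10⁻⁸ > K = 8.39×10⁻⁹: net reverse reaction.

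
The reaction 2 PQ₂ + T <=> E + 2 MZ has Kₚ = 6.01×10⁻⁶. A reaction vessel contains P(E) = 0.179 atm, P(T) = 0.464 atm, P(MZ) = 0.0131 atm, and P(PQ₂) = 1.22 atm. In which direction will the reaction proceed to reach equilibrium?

Qₚ = P(E)·P(MZ)² / (P(PQ₂)²·P(T)) = (0.179)·(0.0131)² / ((1.22)²·(0.464)) = 4.45×10⁻⁵
Qₚ = 4.45×10⁻⁵ > Kₚ = 6.01×10⁻⁶, so the reverse reaction proceeds.

toward reactants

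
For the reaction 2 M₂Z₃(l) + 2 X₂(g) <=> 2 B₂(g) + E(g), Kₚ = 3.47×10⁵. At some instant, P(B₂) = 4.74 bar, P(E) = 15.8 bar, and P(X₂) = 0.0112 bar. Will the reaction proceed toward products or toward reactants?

(M₂Z₃ is a pure liquid — omitted from Qₚ.)
Qₚ = P(B₂)²·P(E) / P(X₂)² = (4.74)²·(15.8) / (0.0112)² = 2.83×10⁶
Qₚ = 2.83×10⁶ > Kₚ = 3.47×10⁵, so the reverse reaction proceeds.

toward reactants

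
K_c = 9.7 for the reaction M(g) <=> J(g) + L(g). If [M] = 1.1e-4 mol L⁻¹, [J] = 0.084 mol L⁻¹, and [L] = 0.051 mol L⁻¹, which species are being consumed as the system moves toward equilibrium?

Q_c = [J]·[L] / [M] = (0.084)·(0.051) / (1.1e-4) = 39
Q_c = 39 > K_c = 9.7: net reverse reaction.

J, L (products)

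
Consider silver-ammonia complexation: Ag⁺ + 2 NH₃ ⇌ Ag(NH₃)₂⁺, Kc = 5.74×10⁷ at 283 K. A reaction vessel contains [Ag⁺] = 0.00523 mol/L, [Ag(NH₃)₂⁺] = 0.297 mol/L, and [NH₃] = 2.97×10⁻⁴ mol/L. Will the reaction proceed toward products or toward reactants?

in the reverse direction

Qc = [Ag(NH₃)₂⁺] / ([Ag⁺]·[NH₃]²) = (0.297) / ((0.00523)·(2.97×10⁻⁴)²) = 6.44×10⁸
Qc = 6.44×10⁸ > Kc = 5.74×10⁷, so the reverse reaction proceeds.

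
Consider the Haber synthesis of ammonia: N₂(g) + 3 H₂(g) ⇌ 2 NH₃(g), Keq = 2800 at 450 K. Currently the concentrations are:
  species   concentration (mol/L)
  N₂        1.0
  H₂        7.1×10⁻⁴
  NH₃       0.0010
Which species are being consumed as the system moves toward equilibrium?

Q = [NH₃]² / ([N₂]·[H₂]³) = (0.0010)² / ((1.0)·(7.1×10⁻⁴)³) = 2800
Q = 2800 = Keq; the system is at equilibrium.

none (at equilibrium)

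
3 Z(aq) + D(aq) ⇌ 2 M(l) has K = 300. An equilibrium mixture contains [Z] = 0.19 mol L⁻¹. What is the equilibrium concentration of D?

(M is a pure liquid — omitted from K.)
At equilibrium, K = 1 / ([Z]³·[D]) = 300.
1 / ((0.19)³·([D])) = 300
[D] = 0.486 = 0.49 mol L⁻¹

[D] = 0.49 mol L⁻¹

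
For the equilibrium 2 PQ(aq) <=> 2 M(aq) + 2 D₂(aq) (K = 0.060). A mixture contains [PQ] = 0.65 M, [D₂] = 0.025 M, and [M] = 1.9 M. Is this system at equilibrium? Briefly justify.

no; Q < K, reaction proceeds forward

Q = [M]²·[D₂]² / [PQ]² = (1.9)²·(0.025)² / (0.65)² = 0.0053
Q = 0.0053 < K = 0.060: net forward reaction.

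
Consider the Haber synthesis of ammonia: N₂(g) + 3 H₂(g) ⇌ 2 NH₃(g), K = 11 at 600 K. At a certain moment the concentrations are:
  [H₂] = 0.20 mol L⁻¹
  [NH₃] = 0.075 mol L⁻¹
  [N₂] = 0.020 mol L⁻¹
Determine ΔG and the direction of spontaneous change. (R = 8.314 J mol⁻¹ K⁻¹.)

Q = [NH₃]² / ([N₂]·[H₂]³) = (0.075)² / ((0.020)·(0.20)³) = 35.2
ΔG = RT ln(Q/K) = (8.314 J mol⁻¹ K⁻¹)(600 K) × ln(35.2/11)
   = (4.988 kJ/mol)(1.163) = 5.80 kJ/mol
ΔG > 0, so the forward reaction is non-spontaneous (proceeds in reverse).

ΔG = 5.80 kJ/mol; the forward reaction is non-spontaneous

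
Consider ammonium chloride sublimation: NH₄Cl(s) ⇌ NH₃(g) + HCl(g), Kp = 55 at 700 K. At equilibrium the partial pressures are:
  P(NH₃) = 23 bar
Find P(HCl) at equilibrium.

(NH₄Cl is a pure solid — omitted from Kp.)
At equilibrium, Kp = P(NH₃)·P(HCl) = 55.
(23)·(P(HCl)) = 55
P(HCl) = 2.39 = 2.4 bar

P(HCl) = 2.4 bar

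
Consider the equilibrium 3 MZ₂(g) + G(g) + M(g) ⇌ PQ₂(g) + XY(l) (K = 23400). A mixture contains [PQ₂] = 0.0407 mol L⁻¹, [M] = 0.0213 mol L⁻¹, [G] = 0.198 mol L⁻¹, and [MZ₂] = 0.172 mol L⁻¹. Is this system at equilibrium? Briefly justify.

no; Q < K, reaction proceeds forward

(XY is a pure liquid — omitted from Q.)
Q = [PQ₂] / ([MZ₂]³·[G]·[M]) = (0.0407) / ((0.172)³·(0.198)·(0.0213)) = 1900
Q = 1900 < K = 23400: net forward reaction.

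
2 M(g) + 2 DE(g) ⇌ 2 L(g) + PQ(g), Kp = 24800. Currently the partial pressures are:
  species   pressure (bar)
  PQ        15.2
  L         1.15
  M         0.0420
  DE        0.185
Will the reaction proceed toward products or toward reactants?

to the left

Qp = P(L)²·P(PQ) / (P(M)²·P(DE)²) = (1.15)²·(15.2) / ((0.0420)²·(0.185)²) = 3.33×10⁵
Qp = 3.33×10⁵ > Kp = 24800, so the reverse reaction proceeds.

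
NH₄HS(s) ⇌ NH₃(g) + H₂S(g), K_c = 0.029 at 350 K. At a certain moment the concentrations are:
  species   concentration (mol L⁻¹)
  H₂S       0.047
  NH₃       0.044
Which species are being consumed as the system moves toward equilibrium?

NH₄HS (reactants)

(NH₄HS is a pure solid — omitted from Q_c.)
Q_c = [NH₃]·[H₂S] = (0.044)·(0.047) = 0.0021
Q_c = 0.0021 < K_c = 0.029: net forward reaction.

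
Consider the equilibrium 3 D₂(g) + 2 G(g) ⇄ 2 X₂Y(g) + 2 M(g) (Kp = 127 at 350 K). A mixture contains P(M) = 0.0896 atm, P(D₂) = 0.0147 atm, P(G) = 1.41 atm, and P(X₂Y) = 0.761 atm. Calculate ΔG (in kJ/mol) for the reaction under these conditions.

ΔG = 5.11 kJ/mol

Qp = P(X₂Y)²·P(M)² / (P(D₂)³·P(G)²) = (0.761)²·(0.0896)² / ((0.0147)³·(1.41)²) = 736
ΔG = RT ln(Qp/Kp) = (8.314 J mol⁻¹ K⁻¹)(350 K) × ln(736/127)
   = (2.910 kJ/mol)(1.757) = 5.11 kJ/mol
ΔG > 0, so the forward reaction is non-spontaneous (proceeds in reverse).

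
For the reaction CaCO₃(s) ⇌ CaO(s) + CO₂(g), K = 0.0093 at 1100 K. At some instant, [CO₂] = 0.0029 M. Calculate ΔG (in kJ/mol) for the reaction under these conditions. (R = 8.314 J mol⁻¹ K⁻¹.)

(CaCO₃, CaO are pure solids — omitted from Q.)
Q = [CO₂] = 0.00290
ΔG = RT ln(Q/K) = (8.314 J mol⁻¹ K⁻¹)(1100 K) × ln(0.00290/0.0093)
   = (9.145 kJ/mol)(-1.165) = -10.7 kJ/mol
ΔG < 0, so the forward reaction is spontaneous (proceeds forward).

ΔG = -10.7 kJ/mol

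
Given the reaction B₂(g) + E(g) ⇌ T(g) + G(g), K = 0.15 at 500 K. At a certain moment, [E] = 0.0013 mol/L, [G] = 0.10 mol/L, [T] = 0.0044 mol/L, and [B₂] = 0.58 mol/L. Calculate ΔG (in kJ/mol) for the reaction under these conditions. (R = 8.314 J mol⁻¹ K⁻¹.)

Q = [T]·[G] / ([B₂]·[E]) = (0.0044)·(0.10) / ((0.58)·(0.0013)) = 0.584
ΔG = RT ln(Q/K) = (8.314 J mol⁻¹ K⁻¹)(500 K) × ln(0.584/0.15)
   = (4.157 kJ/mol)(1.359) = 5.65 kJ/mol
ΔG > 0, so the forward reaction is non-spontaneous (proceeds in reverse).

ΔG = 5.65 kJ/mol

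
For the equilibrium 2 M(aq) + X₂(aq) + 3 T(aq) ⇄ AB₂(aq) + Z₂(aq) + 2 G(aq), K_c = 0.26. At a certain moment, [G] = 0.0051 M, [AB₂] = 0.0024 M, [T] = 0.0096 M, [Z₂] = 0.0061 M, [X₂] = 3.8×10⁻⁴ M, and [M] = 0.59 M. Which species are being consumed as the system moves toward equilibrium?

AB₂, Z₂, G (products)

Q_c = [AB₂]·[Z₂]·[G]² / ([M]²·[X₂]·[T]³) = (0.0024)·(0.0061)·(0.0051)² / ((0.59)²·(3.8×10⁻⁴)·(0.0096)³) = 3.3
Q_c = 3.3 > K_c = 0.26: net reverse reaction.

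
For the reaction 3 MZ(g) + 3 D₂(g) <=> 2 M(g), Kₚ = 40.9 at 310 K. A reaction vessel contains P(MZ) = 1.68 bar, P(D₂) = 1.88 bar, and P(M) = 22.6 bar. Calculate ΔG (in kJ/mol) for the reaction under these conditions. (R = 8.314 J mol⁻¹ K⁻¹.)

Qₚ = P(M)² / (P(MZ)³·P(D₂)³) = (22.6)² / ((1.68)³·(1.88)³) = 16.2
ΔG = RT ln(Qₚ/Kₚ) = (8.314 J mol⁻¹ K⁻¹)(310 K) × ln(16.2/40.9)
   = (2.577 kJ/mol)(-0.9261) = -2.39 kJ/mol
ΔG < 0, so the forward reaction is spontaneous (proceeds forward).

ΔG = -2.39 kJ/mol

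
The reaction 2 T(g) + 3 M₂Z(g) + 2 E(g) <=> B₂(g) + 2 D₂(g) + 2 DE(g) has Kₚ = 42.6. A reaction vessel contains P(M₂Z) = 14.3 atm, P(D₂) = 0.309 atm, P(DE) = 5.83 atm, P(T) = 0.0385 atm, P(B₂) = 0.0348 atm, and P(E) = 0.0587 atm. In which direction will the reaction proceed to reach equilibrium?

to the right

Qₚ = P(B₂)·P(D₂)²·P(DE)² / (P(T)²·P(M₂Z)³·P(E)²) = (0.0348)·(0.309)²·(5.83)² / ((0.0385)²·(14.3)³·(0.0587)²) = 7.56
Qₚ = 7.56 < Kₚ = 42.6, so the forward reaction proceeds.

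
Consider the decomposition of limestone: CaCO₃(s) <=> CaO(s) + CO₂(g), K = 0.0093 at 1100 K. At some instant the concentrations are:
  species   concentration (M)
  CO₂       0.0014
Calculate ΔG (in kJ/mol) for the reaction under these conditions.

(CaCO₃, CaO are pure solids — omitted from Q.)
Q = [CO₂] = 0.00140
ΔG = RT ln(Q/K) = (8.314 J mol⁻¹ K⁻¹)(1100 K) × ln(0.00140/0.0093)
   = (9.145 kJ/mol)(-1.894) = -17.3 kJ/mol
ΔG < 0, so the forward reaction is spontaneous (proceeds forward).

ΔG = -17.3 kJ/mol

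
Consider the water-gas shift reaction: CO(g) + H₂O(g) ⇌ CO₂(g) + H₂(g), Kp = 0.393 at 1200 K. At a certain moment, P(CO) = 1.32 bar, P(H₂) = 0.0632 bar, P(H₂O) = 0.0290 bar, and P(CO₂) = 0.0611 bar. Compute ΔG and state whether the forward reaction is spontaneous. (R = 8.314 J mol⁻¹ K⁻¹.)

Qp = P(CO₂)·P(H₂) / (P(CO)·P(H₂O)) = (0.0611)·(0.0632) / ((1.32)·(0.0290)) = 0.101
ΔG = RT ln(Qp/Kp) = (8.314 J mol⁻¹ K⁻¹)(1200 K) × ln(0.101/0.393)
   = (9.977 kJ/mol)(-1.359) = -13.6 kJ/mol
ΔG < 0, so the forward reaction is spontaneous (proceeds forward).

ΔG = -13.6 kJ/mol; the forward reaction is spontaneous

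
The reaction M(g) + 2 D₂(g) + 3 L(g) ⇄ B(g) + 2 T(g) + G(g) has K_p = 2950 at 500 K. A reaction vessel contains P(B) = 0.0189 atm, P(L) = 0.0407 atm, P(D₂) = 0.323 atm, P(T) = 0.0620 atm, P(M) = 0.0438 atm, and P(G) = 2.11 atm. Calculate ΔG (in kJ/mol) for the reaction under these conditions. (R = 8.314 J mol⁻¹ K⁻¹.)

Q_p = P(B)·P(T)²·P(G) / (P(M)·P(D₂)²·P(L)³) = (0.0189)·(0.0620)²·(2.11) / ((0.0438)·(0.323)²·(0.0407)³) = 498
ΔG = RT ln(Q_p/K_p) = (8.314 J mol⁻¹ K⁻¹)(500 K) × ln(498/2950)
   = (4.157 kJ/mol)(-1.779) = -7.40 kJ/mol
ΔG < 0, so the forward reaction is spontaneous (proceeds forward).

ΔG = -7.40 kJ/mol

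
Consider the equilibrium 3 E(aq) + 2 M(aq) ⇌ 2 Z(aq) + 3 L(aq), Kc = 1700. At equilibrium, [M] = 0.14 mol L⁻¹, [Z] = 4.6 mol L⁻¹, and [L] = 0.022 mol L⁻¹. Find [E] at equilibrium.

[E] = 0.019 mol L⁻¹

At equilibrium, Kc = [Z]²·[L]³ / ([E]³·[M]²) = 1700.
(4.6)²·(0.022)³ / (([E])³·(0.14)²) = 1700
[E]³ = 6.76×10⁻⁶ ⇒ [E] = 0.019 mol L⁻¹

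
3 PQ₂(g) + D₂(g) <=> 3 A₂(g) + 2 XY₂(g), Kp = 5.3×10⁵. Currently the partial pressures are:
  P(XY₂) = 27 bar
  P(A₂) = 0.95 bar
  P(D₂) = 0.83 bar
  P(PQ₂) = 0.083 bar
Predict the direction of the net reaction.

Qp = P(A₂)³·P(XY₂)² / (P(PQ₂)³·P(D₂)) = (0.95)³·(27)² / ((0.083)³·(0.83)) = 1.3×10⁶
Qp = 1.3×10⁶ > Kp = 5.3×10⁵, so the reverse reaction proceeds.

to the left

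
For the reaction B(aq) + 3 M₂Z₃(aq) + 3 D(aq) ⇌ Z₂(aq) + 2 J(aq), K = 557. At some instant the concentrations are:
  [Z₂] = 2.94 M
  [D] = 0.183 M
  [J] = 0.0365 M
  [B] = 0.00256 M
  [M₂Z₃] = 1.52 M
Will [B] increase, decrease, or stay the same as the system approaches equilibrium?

Q = [Z₂]·[J]² / ([B]·[M₂Z₃]³·[D]³) = (2.94)·(0.0365)² / ((0.00256)·(1.52)³·(0.183)³) = 71.1
Q = 71.1 < K = 557: net forward reaction.
B is a reactant, so it decreases.

decrease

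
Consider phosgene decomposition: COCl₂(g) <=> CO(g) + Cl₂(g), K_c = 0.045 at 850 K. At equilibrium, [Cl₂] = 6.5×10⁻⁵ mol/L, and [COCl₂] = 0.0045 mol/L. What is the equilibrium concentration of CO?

[CO] = 3.1 mol/L

At equilibrium, K_c = [CO]·[Cl₂] / [COCl₂] = 0.045.
([CO])·(6.5×10⁻⁵) / (0.0045) = 0.045
[CO] = 3.12 = 3.1 mol/L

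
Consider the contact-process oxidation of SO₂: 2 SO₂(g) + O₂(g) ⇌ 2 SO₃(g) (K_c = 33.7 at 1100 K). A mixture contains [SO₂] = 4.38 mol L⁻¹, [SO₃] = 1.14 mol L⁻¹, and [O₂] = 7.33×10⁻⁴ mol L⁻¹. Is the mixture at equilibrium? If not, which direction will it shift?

no; Q > K, reaction proceeds in reverse

Q_c = [SO₃]² / ([SO₂]²·[O₂]) = (1.14)² / ((4.38)²·(7.33×10⁻⁴)) = 92.4
Q_c = 92.4 > K_c = 33.7: net reverse reaction.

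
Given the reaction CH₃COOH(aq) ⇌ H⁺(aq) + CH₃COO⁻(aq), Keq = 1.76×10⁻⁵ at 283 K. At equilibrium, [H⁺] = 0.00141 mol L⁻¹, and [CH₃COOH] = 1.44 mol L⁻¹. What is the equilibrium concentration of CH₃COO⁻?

At equilibrium, Keq = [H⁺]·[CH₃COO⁻] / [CH₃COOH] = 1.76×10⁻⁵.
(0.00141)·([CH₃COO⁻]) / (1.44) = 1.76×10⁻⁵
[CH₃COO⁻] = 0.0180 mol L⁻¹

[CH₃COO⁻] = 0.0180 mol L⁻¹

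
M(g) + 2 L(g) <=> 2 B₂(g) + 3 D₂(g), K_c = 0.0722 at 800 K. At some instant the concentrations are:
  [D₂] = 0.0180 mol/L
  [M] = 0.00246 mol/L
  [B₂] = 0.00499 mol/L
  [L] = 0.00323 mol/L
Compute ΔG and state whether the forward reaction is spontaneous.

ΔG = -16.9 kJ/mol; the forward reaction is spontaneous

Q_c = [B₂]²·[D₂]³ / ([M]·[L]²) = (0.00499)²·(0.0180)³ / ((0.00246)·(0.00323)²) = 0.00566
ΔG = RT ln(Q_c/K_c) = (8.314 J mol⁻¹ K⁻¹)(800 K) × ln(0.00566/0.0722)
   = (6.651 kJ/mol)(-2.546) = -16.9 kJ/mol
ΔG < 0, so the forward reaction is spontaneous (proceeds forward).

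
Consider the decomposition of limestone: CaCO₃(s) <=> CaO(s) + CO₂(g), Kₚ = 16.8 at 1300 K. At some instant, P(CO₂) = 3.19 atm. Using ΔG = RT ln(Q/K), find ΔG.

(CaCO₃, CaO are pure solids — omitted from Qₚ.)
Qₚ = P(CO₂) = 3.19
ΔG = RT ln(Qₚ/Kₚ) = (8.314 J mol⁻¹ K⁻¹)(1300 K) × ln(3.19/16.8)
   = (10.81 kJ/mol)(-1.661) = -18.0 kJ/mol
ΔG < 0, so the forward reaction is spontaneous (proceeds forward).

ΔG = -18.0 kJ/mol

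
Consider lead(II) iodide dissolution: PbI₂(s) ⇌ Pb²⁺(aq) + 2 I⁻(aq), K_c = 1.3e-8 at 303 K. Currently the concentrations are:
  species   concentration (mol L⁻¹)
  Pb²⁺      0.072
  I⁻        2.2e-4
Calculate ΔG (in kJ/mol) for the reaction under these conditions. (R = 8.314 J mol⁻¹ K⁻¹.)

(PbI₂ is a pure solid — omitted from Q_c.)
Q_c = [Pb²⁺]·[I⁻]² = (0.072)·(2.2e-4)² = 3.48e-9
ΔG = RT ln(Q_c/K_c) = (8.314 J mol⁻¹ K⁻¹)(303 K) × ln(3.48e-9/1.3e-8)
   = (2.519 kJ/mol)(-1.318) = -3.32 kJ/mol
ΔG < 0, so the forward reaction is spontaneous (proceeds forward).

ΔG = -3.32 kJ/mol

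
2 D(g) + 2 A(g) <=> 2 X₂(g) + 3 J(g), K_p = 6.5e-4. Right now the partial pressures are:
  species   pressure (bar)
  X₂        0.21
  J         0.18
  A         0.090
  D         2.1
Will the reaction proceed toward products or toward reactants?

Q_p = P(X₂)²·P(J)³ / (P(D)²·P(A)²) = (0.21)²·(0.18)³ / ((2.1)²·(0.090)²) = 0.0072
Q_p = 0.0072 > K_p = 6.5e-4, so the reverse reaction proceeds.

in the reverse direction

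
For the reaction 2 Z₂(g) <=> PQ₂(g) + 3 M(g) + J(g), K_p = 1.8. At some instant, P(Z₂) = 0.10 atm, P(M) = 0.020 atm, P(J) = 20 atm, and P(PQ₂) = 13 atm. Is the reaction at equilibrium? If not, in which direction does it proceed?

toward products

Q_p = P(PQ₂)·P(M)³·P(J) / P(Z₂)² = (13)·(0.020)³·(20) / (0.10)² = 0.21
Q_p = 0.21 < K_p = 1.8, so the forward reaction proceeds.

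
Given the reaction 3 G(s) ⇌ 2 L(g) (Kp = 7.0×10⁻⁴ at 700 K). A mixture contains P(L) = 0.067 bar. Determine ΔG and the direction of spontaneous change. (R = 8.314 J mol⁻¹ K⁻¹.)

ΔG = 10.8 kJ/mol; the forward reaction is non-spontaneous

(G is a pure solid — omitted from Qp.)
Qp = P(L)² = (0.067)² = 0.00449
ΔG = RT ln(Qp/Kp) = (8.314 J mol⁻¹ K⁻¹)(700 K) × ln(0.00449/7.0×10⁻⁴)
   = (5.820 kJ/mol)(1.859) = 10.8 kJ/mol
ΔG > 0, so the forward reaction is non-spontaneous (proceeds in reverse).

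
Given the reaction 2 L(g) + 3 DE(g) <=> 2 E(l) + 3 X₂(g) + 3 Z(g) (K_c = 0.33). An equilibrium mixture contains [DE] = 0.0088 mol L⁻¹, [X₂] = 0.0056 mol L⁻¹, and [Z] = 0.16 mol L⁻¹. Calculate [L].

(E is a pure liquid — omitted from K_c.)
At equilibrium, K_c = [X₂]³·[Z]³ / ([L]²·[DE]³) = 0.33.
(0.0056)³·(0.16)³ / (([L])²·(0.0088)³) = 0.33
[L]² = 0.00320 ⇒ [L] = 0.057 mol L⁻¹

[L] = 0.057 mol L⁻¹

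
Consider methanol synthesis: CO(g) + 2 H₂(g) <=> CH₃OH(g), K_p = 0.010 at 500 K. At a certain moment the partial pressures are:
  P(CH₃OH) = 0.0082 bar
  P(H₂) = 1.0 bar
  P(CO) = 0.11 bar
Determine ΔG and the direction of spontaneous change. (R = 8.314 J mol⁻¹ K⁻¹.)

Q_p = P(CH₃OH) / (P(CO)·P(H₂)²) = (0.0082) / ((0.11)·(1.0)²) = 0.0745
ΔG = RT ln(Q_p/K_p) = (8.314 J mol⁻¹ K⁻¹)(500 K) × ln(0.0745/0.010)
   = (4.157 kJ/mol)(2.008) = 8.35 kJ/mol
ΔG > 0, so the forward reaction is non-spontaneous (proceeds in reverse).

ΔG = 8.35 kJ/mol; the forward reaction is non-spontaneous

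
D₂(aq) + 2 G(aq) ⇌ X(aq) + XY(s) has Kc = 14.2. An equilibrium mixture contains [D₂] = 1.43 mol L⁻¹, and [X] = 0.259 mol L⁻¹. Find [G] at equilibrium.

(XY is a pure solid — omitted from Kc.)
At equilibrium, Kc = [X] / ([D₂]·[G]²) = 14.2.
(0.259) / ((1.43)·([G])²) = 14.2
[G]² = 0.0128 ⇒ [G] = 0.113 mol L⁻¹

[G] = 0.113 mol L⁻¹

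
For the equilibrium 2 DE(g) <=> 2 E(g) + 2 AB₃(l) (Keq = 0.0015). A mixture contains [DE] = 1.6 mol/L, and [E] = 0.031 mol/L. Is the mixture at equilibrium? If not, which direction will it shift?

no; Q < K, reaction proceeds forward

(AB₃ is a pure liquid — omitted from Q.)
Q = [E]² / [DE]² = (0.031)² / (1.6)² = 3.8×10⁻⁴
Q = 3.8×10⁻⁴ < Keq = 0.0015: net forward reaction.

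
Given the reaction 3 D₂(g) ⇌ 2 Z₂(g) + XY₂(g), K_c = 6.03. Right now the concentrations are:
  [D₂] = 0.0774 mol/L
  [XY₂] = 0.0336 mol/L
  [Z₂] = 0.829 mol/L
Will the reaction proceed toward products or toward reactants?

Q_c = [Z₂]²·[XY₂] / [D₂]³ = (0.829)²·(0.0336) / (0.0774)³ = 49.8
Q_c = 49.8 > K_c = 6.03, so the reverse reaction proceeds.

toward reactants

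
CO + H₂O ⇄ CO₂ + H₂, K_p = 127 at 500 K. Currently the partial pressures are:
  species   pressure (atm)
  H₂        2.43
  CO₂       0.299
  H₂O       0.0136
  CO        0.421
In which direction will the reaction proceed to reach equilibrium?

Q_p = P(CO₂)·P(H₂) / (P(CO)·P(H₂O)) = (0.299)·(2.43) / ((0.421)·(0.0136)) = 127
Q_p = 127 = K_p, so the system is already at equilibrium.

no net change (already at equilibrium)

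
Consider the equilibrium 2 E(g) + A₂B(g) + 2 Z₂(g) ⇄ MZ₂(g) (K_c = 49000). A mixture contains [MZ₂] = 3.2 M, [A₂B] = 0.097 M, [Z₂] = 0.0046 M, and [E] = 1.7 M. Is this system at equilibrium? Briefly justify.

Q_c = [MZ₂] / ([E]²·[A₂B]·[Z₂]²) = (3.2) / ((1.7)²·(0.097)·(0.0046)²) = 5.4×10⁵
Q_c = 5.4×10⁵ > K_c = 49000: net reverse reaction.

no; Q > K, reaction proceeds in reverse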